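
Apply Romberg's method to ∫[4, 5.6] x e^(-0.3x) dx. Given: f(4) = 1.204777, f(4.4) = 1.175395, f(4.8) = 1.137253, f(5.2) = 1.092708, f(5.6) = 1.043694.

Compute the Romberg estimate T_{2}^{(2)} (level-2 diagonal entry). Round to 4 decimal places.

T_{0}^{(0)} (trapezoid, 1 panel, h=1.6000): 1.798777
T_{1}^{(0)} (trapezoid, 2 panels, h=0.8000): 1.809191
T_{2}^{(0)} (trapezoid, 4 panels, h=0.4000): 1.811837
T_{1}^{(1)} = 1.809191 + (1.809191 − 1.798777)/3 = 1.812662
T_{2}^{(1)} = 1.811837 + (1.811837 − 1.809191)/3 = 1.812719
T_{2}^{(2)} = 1.812719 + (1.812719 − 1.812662)/15 = 1.812723

1.8127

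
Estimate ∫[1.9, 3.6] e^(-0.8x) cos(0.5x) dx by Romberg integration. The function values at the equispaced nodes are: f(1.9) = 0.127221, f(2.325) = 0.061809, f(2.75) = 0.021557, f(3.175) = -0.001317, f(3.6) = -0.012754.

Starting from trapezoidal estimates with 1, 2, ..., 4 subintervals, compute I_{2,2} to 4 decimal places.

I_{0,0} (trapezoid, 1 panel, h=1.7000): 0.097297
I_{1,0} (trapezoid, 2 panels, h=0.8500): 0.066972
I_{2,0} (trapezoid, 4 panels, h=0.4250): 0.059195
I_{1,1} = 0.066972 + (0.066972 − 0.097297)/3 = 0.056864
I_{2,1} = 0.059195 + (0.059195 − 0.066972)/3 = 0.056603
I_{2,2} = 0.056603 + (0.056603 − 0.056864)/15 = 0.056586

0.0566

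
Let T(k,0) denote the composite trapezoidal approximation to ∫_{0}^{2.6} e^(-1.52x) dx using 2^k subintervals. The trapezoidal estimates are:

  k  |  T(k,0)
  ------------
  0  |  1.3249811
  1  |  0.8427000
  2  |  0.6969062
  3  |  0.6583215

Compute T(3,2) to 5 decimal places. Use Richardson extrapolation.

Richardson extrapolation on the trapezoidal column (denominator 4−1=3):
T(2,1) = (4·0.6969062 − 0.8427000) / 3 = 0.6483083
T(3,1) = 0.6583215 + (0.6583215 − 0.6969062)/3 = 0.6454599
T(3,2) = (16·0.6454599 − 0.6483083) / 15 = 0.6452700

0.64527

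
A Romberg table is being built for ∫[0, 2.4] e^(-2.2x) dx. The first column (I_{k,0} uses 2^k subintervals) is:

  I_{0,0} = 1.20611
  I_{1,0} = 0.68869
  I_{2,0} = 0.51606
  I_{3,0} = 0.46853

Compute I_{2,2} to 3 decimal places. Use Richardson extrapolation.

I_{1,1} = 0.68869 + (0.68869 − 1.20611)/3 = 0.51622
I_{2,1} = (4·0.51606 − 0.68869) / 3 = 0.45852
I_{2,2} = 0.45852 + (0.45852 − 0.51622)/15 = 0.45467

0.455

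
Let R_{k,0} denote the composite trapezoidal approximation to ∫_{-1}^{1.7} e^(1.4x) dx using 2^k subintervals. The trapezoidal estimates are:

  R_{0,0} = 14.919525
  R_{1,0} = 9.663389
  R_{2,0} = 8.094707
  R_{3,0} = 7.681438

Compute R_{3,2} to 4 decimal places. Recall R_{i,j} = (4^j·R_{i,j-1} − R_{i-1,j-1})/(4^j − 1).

7.5418

Richardson extrapolation on the trapezoidal column (denominator 4−1=3):
R_{2,1} = (4·8.094707 − 9.663389) / 3 = 7.571813
R_{3,1} = (4·7.681438 − 8.094707) / 3 = 7.543682
R_{3,2} = (16·7.543682 − 7.571813) / 15 = 7.541807
(Column j=1 coincides with Simpson's rule on the same nodes.)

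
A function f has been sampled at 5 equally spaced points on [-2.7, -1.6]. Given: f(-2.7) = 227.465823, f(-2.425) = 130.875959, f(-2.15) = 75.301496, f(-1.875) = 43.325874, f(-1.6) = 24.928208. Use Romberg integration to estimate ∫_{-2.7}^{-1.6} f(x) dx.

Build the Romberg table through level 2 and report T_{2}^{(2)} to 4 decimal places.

100.7702

T_{0}^{(0)} (trapezoid, 1 panel, h=1.1000): 138.816717
T_{1}^{(0)} (trapezoid, 2 panels, h=0.5500): 110.824181
T_{2}^{(0)} (trapezoid, 4 panels, h=0.2750): 103.317595
T_{1}^{(1)} = 110.824181 + (110.824181 − 138.816717)/3 = 101.493336
T_{2}^{(1)} = 103.317595 + (103.317595 − 110.824181)/3 = 100.815400
T_{2}^{(2)} = 100.815400 + (100.815400 − 101.493336)/15 = 100.770204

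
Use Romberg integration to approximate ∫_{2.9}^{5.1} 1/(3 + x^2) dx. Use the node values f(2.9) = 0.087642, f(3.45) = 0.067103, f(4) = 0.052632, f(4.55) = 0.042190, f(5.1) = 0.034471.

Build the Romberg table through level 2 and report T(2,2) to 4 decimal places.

0.1218

T(0,0) (trapezoid, 1 panel, h=2.2000): 0.134324
T(1,0) (trapezoid, 2 panels, h=1.1000): 0.125057
T(2,0) (trapezoid, 4 panels, h=0.5500): 0.122640
T(1,1) = 0.125057 + (0.125057 − 0.134324)/3 = 0.121968
T(2,1) = 0.122640 + (0.122640 − 0.125057)/3 = 0.121834
T(2,2) = 0.121834 + (0.121834 − 0.121968)/15 = 0.121825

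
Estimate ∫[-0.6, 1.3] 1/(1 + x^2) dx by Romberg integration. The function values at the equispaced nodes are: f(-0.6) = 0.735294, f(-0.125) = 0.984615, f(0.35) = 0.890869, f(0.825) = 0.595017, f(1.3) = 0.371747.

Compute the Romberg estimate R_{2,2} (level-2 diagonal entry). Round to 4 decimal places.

1.4564

R_{0,0} (trapezoid, 1 panel, h=1.9000): 1.051689
R_{1,0} (trapezoid, 2 panels, h=0.9500): 1.372170
R_{2,0} (trapezoid, 4 panels, h=0.4750): 1.436410
R_{1,1} = 1.372170 + (1.372170 − 1.051689)/3 = 1.478997
R_{2,1} = 1.436410 + (1.436410 − 1.372170)/3 = 1.457823
R_{2,2} = 1.457823 + (1.457823 − 1.478997)/15 = 1.456411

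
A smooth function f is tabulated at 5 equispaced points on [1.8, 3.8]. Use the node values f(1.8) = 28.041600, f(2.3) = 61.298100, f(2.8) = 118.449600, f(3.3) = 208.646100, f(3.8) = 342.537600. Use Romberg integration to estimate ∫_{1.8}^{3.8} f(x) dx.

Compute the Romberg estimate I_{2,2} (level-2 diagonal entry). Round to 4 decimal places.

I_{0,0} (trapezoid, 1 panel, h=2.0000): 370.579200
I_{1,0} (trapezoid, 2 panels, h=1.0000): 303.739200
I_{2,0} (trapezoid, 4 panels, h=0.5000): 286.841700
I_{1,1} = 303.739200 + (303.739200 − 370.579200)/3 = 281.459200
I_{2,1} = 286.841700 + (286.841700 − 303.739200)/3 = 281.209200
I_{2,2} = 281.209200 + (281.209200 − 281.459200)/15 = 281.192533

281.1925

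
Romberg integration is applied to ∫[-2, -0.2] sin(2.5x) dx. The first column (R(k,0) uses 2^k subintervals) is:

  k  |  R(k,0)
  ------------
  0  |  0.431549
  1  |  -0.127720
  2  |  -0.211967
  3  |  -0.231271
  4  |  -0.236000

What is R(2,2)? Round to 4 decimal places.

Richardson extrapolation on the trapezoidal column (denominator 4−1=3):
R(1,1) = (4·(-0.127720) − 0.431549) / 3 = -0.314143
R(2,1) = -0.211967 + (-0.211967 − (-0.127720))/3 = -0.240049
R(2,2) = -0.240049 + (-0.240049 − (-0.314143))/15 = -0.235109

-0.2351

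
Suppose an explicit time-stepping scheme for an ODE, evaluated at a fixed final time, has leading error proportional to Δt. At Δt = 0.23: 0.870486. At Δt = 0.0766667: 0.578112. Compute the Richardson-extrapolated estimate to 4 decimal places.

0.4319

The leading error scales as Δt; refining by a factor of 3 reduces it by 3^1 = 3.
Extrapolated value = (3·A(Δt/3) − A(Δt)) / (3 − 1)
= (3·0.578112 − 0.870486) / 2
= 0.863850 / 2 = 0.431925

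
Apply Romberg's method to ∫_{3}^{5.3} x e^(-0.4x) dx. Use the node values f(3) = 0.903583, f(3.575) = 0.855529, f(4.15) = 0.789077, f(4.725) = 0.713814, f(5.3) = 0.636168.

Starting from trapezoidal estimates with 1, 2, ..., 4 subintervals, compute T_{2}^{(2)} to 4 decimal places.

T_{0}^{(0)} (trapezoid, 1 panel, h=2.3000): 1.770714
T_{1}^{(0)} (trapezoid, 2 panels, h=1.1500): 1.792795
T_{2}^{(0)} (trapezoid, 4 panels, h=0.5750): 1.798770
T_{1}^{(1)} = 1.792795 + (1.792795 − 1.770714)/3 = 1.800155
T_{2}^{(1)} = 1.798770 + (1.798770 − 1.792795)/3 = 1.800762
T_{2}^{(2)} = 1.800762 + (1.800762 − 1.800155)/15 = 1.800802

1.8008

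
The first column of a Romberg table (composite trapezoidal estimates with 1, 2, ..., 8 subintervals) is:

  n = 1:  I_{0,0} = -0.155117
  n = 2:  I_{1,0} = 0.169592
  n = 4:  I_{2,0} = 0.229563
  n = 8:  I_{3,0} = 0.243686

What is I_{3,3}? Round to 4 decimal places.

0.2483

I_{1,1} = (4·0.169592 − (-0.155117)) / 3 = 0.277828
I_{2,1} = 0.229563 + (0.229563 − 0.169592)/3 = 0.249553
I_{3,1} = (4·0.243686 − 0.229563) / 3 = 0.248394
I_{2,2} = 0.249553 + (0.249553 − 0.277828)/15 = 0.247668
I_{3,2} = (16·0.248394 − 0.249553) / 15 = 0.248317
I_{3,3} = 0.248317 + (0.248317 − 0.247668)/63 = 0.248327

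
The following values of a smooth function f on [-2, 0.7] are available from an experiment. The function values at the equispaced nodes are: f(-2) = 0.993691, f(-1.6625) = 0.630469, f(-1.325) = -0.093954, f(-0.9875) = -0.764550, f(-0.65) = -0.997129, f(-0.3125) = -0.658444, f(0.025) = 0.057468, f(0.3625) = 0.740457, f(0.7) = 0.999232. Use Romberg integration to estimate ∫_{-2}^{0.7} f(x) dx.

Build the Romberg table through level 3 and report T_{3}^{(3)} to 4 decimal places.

-0.0326

T_{0}^{(0)} (trapezoid, 1 panel, h=2.7000): 2.690446
T_{1}^{(0)} (trapezoid, 2 panels, h=1.3500): -0.000901
T_{2}^{(0)} (trapezoid, 4 panels, h=0.6750): -0.025079
T_{3}^{(0)} (trapezoid, 8 panels, h=0.3375): -0.030112
T_{1}^{(1)} = -0.000901 + (-0.000901 − 2.690446)/3 = -0.898017
T_{2}^{(1)} = -0.025079 + (-0.025079 − (-0.000901))/3 = -0.033138
T_{3}^{(1)} = -0.030112 + (-0.030112 − (-0.025079))/3 = -0.031790
T_{2}^{(2)} = -0.033138 + (-0.033138 − (-0.898017))/15 = 0.024521
T_{3}^{(2)} = -0.031790 + (-0.031790 − (-0.033138))/15 = -0.031700
T_{3}^{(3)} = -0.031700 + (-0.031700 − 0.024521)/63 = -0.032592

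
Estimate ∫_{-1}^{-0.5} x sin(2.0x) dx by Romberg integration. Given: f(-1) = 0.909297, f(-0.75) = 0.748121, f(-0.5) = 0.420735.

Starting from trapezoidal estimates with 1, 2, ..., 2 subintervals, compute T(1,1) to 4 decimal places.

T(0,0) (trapezoid, 1 panel, h=0.5000): 0.332508
T(1,0) (trapezoid, 2 panels, h=0.2500): 0.353284
T(1,1) = 0.353284 + (0.353284 − 0.332508)/3 = 0.360209

0.3602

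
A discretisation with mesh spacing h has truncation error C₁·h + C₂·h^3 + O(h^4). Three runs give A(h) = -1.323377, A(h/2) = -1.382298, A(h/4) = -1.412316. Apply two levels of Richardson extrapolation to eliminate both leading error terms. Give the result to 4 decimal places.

-1.4425

First eliminate the h term (factor 2^1 = 2):
  B₁ = (2·(-1.382298) − (-1.323377))/1 = -1.441219
  B₂ = (2·(-1.412316) − (-1.382298))/1 = -1.442334
Then eliminate the h^3 term (factor 2^3 = 8):
  (8·(-1.442334) − (-1.441219))/7 = -1.442493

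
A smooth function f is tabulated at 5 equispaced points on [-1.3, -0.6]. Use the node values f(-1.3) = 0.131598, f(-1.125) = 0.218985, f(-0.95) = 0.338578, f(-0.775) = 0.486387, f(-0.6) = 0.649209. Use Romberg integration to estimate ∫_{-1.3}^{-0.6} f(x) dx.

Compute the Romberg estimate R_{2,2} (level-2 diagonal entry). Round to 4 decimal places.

0.2497

R_{0,0} (trapezoid, 1 panel, h=0.7000): 0.273282
R_{1,0} (trapezoid, 2 panels, h=0.3500): 0.255144
R_{2,0} (trapezoid, 4 panels, h=0.1750): 0.251012
R_{1,1} = 0.255144 + (0.255144 − 0.273282)/3 = 0.249098
R_{2,1} = 0.251012 + (0.251012 − 0.255144)/3 = 0.249635
R_{2,2} = 0.249635 + (0.249635 − 0.249098)/15 = 0.249671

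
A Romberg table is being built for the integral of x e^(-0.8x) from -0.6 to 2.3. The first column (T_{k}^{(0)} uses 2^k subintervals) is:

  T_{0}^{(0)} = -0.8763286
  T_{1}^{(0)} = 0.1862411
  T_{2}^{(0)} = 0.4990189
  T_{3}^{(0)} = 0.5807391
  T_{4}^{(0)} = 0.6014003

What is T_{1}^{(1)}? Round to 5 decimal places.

Richardson extrapolation on the trapezoidal column (denominator 4−1=3):
T_{1}^{(1)} = 0.1862411 + (0.1862411 − (-0.8763286))/3 = 0.5404310

0.54043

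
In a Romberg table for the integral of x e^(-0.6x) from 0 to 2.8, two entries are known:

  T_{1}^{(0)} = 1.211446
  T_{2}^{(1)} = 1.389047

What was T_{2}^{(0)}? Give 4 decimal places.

From T_{2}^{(1)} = (4·T_{2}^{(0)} − T_{1}^{(0)})/3, solve for T_{2}^{(0)}:
4·T_{2}^{(0)} = 3·1.389047 + 1.211446 = 5.378587
T_{2}^{(0)} = 1.344647

1.3446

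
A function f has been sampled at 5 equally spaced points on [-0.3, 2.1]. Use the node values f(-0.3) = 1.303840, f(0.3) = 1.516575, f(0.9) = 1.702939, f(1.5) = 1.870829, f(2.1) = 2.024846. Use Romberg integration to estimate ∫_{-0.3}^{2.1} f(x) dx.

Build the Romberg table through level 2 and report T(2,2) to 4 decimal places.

4.0569

T(0,0) (trapezoid, 1 panel, h=2.4000): 3.994423
T(1,0) (trapezoid, 2 panels, h=1.2000): 4.040738
T(2,0) (trapezoid, 4 panels, h=0.6000): 4.052812
T(1,1) = 4.040738 + (4.040738 − 3.994423)/3 = 4.056176
T(2,1) = 4.052812 + (4.052812 − 4.040738)/3 = 4.056837
T(2,2) = 4.056837 + (4.056837 − 4.056176)/15 = 4.056881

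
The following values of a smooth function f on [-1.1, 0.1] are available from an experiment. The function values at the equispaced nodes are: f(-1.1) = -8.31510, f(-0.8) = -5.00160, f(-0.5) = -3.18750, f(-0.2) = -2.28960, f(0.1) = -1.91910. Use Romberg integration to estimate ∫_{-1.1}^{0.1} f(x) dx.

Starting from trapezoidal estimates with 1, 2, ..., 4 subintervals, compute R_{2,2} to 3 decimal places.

-4.576

R_{0,0} (trapezoid, 1 panel, h=1.2000): -6.14052
R_{1,0} (trapezoid, 2 panels, h=0.6000): -4.98276
R_{2,0} (trapezoid, 4 panels, h=0.3000): -4.67874
R_{1,1} = -4.98276 + (-4.98276 − (-6.14052))/3 = -4.59684
R_{2,1} = -4.67874 + (-4.67874 − (-4.98276))/3 = -4.57740
R_{2,2} = -4.57740 + (-4.57740 − (-4.59684))/15 = -4.57610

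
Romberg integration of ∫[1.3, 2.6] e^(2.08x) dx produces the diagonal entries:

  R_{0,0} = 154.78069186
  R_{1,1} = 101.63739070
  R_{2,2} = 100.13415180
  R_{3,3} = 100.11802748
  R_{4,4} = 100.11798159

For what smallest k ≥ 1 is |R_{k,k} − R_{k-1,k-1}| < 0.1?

k = 3

|R_{1,1} − R_{0,0}| = 53.14330116 ≥ 0.1
|R_{2,2} − R_{1,1}| = 1.50323890 ≥ 0.1
|R_{3,3} − R_{2,2}| = 0.01612432 < 0.1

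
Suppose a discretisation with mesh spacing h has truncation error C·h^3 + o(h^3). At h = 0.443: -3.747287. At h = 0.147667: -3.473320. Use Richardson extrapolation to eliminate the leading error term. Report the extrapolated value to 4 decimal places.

-3.4628

Extrapolated value = (27·A(h/3) − A(h)) / (27 − 1)
= (27·(-3.473320) − (-3.747287)) / 26
= -90.032353 / 26 = -3.462783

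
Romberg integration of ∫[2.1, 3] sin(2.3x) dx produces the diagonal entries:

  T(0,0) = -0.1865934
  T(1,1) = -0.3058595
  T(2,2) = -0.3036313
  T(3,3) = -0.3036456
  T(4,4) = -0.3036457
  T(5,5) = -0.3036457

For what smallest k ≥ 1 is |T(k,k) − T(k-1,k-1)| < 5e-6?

|T(1,1) − T(0,0)| = 0.1192661 ≥ 5e-6
|T(2,2) − T(1,1)| = 0.0022282 ≥ 5e-6
|T(3,3) − T(2,2)| = 0.0000143 ≥ 5e-6
|T(4,4) − T(3,3)| = 0.0000001 < 5e-6

k = 4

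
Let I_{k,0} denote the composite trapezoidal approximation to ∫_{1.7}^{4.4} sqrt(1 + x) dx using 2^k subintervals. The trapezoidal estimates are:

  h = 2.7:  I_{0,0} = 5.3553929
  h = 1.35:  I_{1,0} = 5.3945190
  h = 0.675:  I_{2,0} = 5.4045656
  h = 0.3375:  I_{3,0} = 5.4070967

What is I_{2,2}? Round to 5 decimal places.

I_{1,1} = (4·5.3945190 − 5.3553929) / 3 = 5.4075610
I_{2,1} = 5.4045656 + (5.4045656 − 5.3945190)/3 = 5.4079145
I_{2,2} = 5.4079145 + (5.4079145 − 5.4075610)/15 = 5.4079381

5.40794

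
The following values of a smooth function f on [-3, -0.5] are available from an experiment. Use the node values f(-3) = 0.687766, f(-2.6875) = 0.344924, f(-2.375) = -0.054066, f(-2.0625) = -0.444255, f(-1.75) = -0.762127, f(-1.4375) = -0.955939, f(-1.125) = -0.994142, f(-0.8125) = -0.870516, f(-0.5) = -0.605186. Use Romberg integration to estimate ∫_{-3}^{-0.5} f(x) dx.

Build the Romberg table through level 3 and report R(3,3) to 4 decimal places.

-1.1708

R(0,0) (trapezoid, 1 panel, h=2.5000): 0.103225
R(1,0) (trapezoid, 2 panels, h=1.2500): -0.901046
R(2,0) (trapezoid, 4 panels, h=0.6250): -1.105653
R(3,0) (trapezoid, 8 panels, h=0.3125): -1.154635
R(1,1) = -0.901046 + (-0.901046 − 0.103225)/3 = -1.235803
R(2,1) = -1.105653 + (-1.105653 − (-0.901046))/3 = -1.173855
R(3,1) = -1.154635 + (-1.154635 − (-1.105653))/3 = -1.170962
R(2,2) = -1.173855 + (-1.173855 − (-1.235803))/15 = -1.169725
R(3,2) = -1.170962 + (-1.170962 − (-1.173855))/15 = -1.170769
R(3,3) = -1.170769 + (-1.170769 − (-1.169725))/63 = -1.170786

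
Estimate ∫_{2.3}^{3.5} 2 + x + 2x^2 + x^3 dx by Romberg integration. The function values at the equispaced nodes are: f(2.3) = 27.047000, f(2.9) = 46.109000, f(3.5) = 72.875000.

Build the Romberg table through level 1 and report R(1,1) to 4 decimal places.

56.8716

R(0,0) (trapezoid, 1 panel, h=1.2000): 59.953200
R(1,0) (trapezoid, 2 panels, h=0.6000): 57.642000
R(1,1) = 57.642000 + (57.642000 − 59.953200)/3 = 56.871600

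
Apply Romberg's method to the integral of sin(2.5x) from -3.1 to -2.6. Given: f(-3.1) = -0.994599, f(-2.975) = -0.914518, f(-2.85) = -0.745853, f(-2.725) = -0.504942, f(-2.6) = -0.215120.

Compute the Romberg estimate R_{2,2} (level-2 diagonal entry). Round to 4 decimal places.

-0.3491

R_{0,0} (trapezoid, 1 panel, h=0.5000): -0.302430
R_{1,0} (trapezoid, 2 panels, h=0.2500): -0.337678
R_{2,0} (trapezoid, 4 panels, h=0.1250): -0.346272
R_{1,1} = -0.337678 + (-0.337678 − (-0.302430))/3 = -0.349427
R_{2,1} = -0.346272 + (-0.346272 − (-0.337678))/3 = -0.349137
R_{2,2} = -0.349137 + (-0.349137 − (-0.349427))/15 = -0.349118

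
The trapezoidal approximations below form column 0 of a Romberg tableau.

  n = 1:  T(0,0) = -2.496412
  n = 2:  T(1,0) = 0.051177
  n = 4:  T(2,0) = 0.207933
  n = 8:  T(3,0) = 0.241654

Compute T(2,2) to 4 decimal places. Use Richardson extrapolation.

T(1,1) = (4·0.051177 − (-2.496412)) / 3 = 0.900373
T(2,1) = (4·0.207933 − 0.051177) / 3 = 0.260185
T(2,2) = (16·0.260185 − 0.900373) / 15 = 0.217506

0.2175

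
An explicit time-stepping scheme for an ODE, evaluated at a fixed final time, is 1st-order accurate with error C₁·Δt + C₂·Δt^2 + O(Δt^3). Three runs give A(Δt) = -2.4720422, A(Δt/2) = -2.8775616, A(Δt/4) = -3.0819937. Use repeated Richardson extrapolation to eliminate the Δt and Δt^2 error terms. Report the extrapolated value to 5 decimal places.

-3.28754

First eliminate the Δt term (factor 2^1 = 2):
  B₁ = (2·(-2.8775616) − (-2.4720422))/1 = -3.2830810
  B₂ = (2·(-3.0819937) − (-2.8775616))/1 = -3.2864258
Then eliminate the Δt^2 term (factor 2^2 = 4):
  (4·(-3.2864258) − (-3.2830810))/3 = -3.2875407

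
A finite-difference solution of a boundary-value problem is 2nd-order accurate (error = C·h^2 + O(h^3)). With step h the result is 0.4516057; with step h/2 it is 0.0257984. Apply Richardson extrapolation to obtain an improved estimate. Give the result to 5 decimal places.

Extrapolated value = (4·A(h/2) − A(h)) / (4 − 1)
= (4·0.0257984 − 0.4516057) / 3
= -0.3484121 / 3 = -0.1161374

-0.11614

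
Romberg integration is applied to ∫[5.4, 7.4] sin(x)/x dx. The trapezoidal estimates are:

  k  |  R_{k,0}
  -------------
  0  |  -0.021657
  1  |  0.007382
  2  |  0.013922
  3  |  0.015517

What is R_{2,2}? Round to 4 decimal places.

0.0160

R_{1,1} = 0.007382 + (0.007382 − (-0.021657))/3 = 0.017062
R_{2,1} = (4·0.013922 − 0.007382) / 3 = 0.016102
R_{2,2} = (16·0.016102 − 0.017062) / 15 = 0.016038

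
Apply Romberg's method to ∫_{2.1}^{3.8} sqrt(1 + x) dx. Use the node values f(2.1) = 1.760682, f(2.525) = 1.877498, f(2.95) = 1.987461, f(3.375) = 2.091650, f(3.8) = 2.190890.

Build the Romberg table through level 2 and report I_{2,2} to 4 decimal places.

I_{0,0} (trapezoid, 1 panel, h=1.7000): 3.358836
I_{1,0} (trapezoid, 2 panels, h=0.8500): 3.368760
I_{2,0} (trapezoid, 4 panels, h=0.4250): 3.371268
I_{1,1} = 3.368760 + (3.368760 − 3.358836)/3 = 3.372068
I_{2,1} = 3.371268 + (3.371268 − 3.368760)/3 = 3.372104
I_{2,2} = 3.372104 + (3.372104 − 3.372068)/15 = 3.372106

3.3721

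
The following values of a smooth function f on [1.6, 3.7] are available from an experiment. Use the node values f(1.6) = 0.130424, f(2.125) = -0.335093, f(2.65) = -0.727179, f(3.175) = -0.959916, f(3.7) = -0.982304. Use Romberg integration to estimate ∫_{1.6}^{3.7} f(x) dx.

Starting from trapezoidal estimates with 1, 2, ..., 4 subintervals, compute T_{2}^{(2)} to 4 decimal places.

-1.3097

T_{0}^{(0)} (trapezoid, 1 panel, h=2.1000): -0.894474
T_{1}^{(0)} (trapezoid, 2 panels, h=1.0500): -1.210775
T_{2}^{(0)} (trapezoid, 4 panels, h=0.5250): -1.285267
T_{1}^{(1)} = -1.210775 + (-1.210775 − (-0.894474))/3 = -1.316209
T_{2}^{(1)} = -1.285267 + (-1.285267 − (-1.210775))/3 = -1.310098
T_{2}^{(2)} = -1.310098 + (-1.310098 − (-1.316209))/15 = -1.309691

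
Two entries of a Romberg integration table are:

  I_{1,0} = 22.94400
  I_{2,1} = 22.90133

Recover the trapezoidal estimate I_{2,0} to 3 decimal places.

From I_{2,1} = (4·I_{2,0} − I_{1,0})/3, solve for I_{2,0}:
4·I_{2,0} = 3·22.90133 + 22.94400 = 91.64799
I_{2,0} = 22.91200

22.912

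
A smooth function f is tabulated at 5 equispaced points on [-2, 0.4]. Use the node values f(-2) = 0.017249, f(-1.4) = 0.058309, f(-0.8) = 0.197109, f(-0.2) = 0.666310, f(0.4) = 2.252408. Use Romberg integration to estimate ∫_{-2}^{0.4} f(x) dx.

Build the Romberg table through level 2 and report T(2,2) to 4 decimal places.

1.1051

T(0,0) (trapezoid, 1 panel, h=2.4000): 2.723588
T(1,0) (trapezoid, 2 panels, h=1.2000): 1.598325
T(2,0) (trapezoid, 4 panels, h=0.6000): 1.233934
T(1,1) = 1.598325 + (1.598325 − 2.723588)/3 = 1.223237
T(2,1) = 1.233934 + (1.233934 − 1.598325)/3 = 1.112470
T(2,2) = 1.112470 + (1.112470 − 1.223237)/15 = 1.105086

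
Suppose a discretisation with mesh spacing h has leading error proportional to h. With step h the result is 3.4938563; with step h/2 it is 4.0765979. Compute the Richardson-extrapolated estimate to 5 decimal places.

Extrapolated value = (2·A(h/2) − A(h)) / (2 − 1)
= (2·4.0765979 − 3.4938563) / 1
= 4.6593395 / 1 = 4.6593395

4.65934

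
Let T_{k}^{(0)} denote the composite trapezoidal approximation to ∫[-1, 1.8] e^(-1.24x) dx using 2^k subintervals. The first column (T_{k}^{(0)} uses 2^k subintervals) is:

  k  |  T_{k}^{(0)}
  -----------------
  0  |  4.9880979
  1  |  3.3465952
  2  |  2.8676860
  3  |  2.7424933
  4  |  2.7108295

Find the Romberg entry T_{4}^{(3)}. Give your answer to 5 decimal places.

2.70024

Richardson extrapolation on the trapezoidal column (denominator 4−1=3):
T_{2}^{(1)} = 2.8676860 + (2.8676860 − 3.3465952)/3 = 2.7080496
T_{3}^{(1)} = (4·2.7424933 − 2.8676860) / 3 = 2.7007624
T_{4}^{(1)} = 2.7108295 + (2.7108295 − 2.7424933)/3 = 2.7002749
T_{3}^{(2)} = (16·2.7007624 − 2.7080496) / 15 = 2.7002766
T_{4}^{(2)} = (16·2.7002749 − 2.7007624) / 15 = 2.7002424
T_{4}^{(3)} = 2.7002424 + (2.7002424 − 2.7002766)/63 = 2.7002419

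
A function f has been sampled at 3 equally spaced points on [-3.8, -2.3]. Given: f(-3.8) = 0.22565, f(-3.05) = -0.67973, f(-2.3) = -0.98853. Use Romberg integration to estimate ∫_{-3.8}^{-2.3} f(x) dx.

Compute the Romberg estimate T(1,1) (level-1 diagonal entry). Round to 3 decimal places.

T(0,0) (trapezoid, 1 panel, h=1.5000): -0.57216
T(1,0) (trapezoid, 2 panels, h=0.7500): -0.79588
T(1,1) = -0.79588 + (-0.79588 − (-0.57216))/3 = -0.87045

-0.870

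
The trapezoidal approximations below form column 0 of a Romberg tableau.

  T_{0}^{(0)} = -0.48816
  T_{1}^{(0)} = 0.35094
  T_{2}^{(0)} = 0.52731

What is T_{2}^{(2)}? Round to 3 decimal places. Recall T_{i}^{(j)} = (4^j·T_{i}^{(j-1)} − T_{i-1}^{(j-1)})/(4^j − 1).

0.583

T_{1}^{(1)} = (4·0.35094 − (-0.48816)) / 3 = 0.63064
T_{2}^{(1)} = (4·0.52731 − 0.35094) / 3 = 0.58610
T_{2}^{(2)} = 0.58610 + (0.58610 − 0.63064)/15 = 0.58313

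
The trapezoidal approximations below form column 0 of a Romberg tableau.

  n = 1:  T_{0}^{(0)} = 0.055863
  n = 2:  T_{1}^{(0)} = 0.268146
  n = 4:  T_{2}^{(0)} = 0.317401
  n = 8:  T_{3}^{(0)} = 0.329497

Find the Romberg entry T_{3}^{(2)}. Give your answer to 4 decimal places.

Richardson extrapolation on the trapezoidal column (denominator 4−1=3):
T_{2}^{(1)} = 0.317401 + (0.317401 − 0.268146)/3 = 0.333819
T_{3}^{(1)} = 0.329497 + (0.329497 − 0.317401)/3 = 0.333529
T_{3}^{(2)} = (16·0.333529 − 0.333819) / 15 = 0.333510
(Column j=1 coincides with Simpson's rule on the same nodes.)

0.3335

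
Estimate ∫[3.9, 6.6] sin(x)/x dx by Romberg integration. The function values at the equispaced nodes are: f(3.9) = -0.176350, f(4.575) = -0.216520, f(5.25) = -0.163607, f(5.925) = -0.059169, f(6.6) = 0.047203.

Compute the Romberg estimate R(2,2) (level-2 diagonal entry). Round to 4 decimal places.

-0.3507

R(0,0) (trapezoid, 1 panel, h=2.7000): -0.174348
R(1,0) (trapezoid, 2 panels, h=1.3500): -0.308044
R(2,0) (trapezoid, 4 panels, h=0.6750): -0.340112
R(1,1) = -0.308044 + (-0.308044 − (-0.174348))/3 = -0.352609
R(2,1) = -0.340112 + (-0.340112 − (-0.308044))/3 = -0.350801
R(2,2) = -0.350801 + (-0.350801 − (-0.352609))/15 = -0.350680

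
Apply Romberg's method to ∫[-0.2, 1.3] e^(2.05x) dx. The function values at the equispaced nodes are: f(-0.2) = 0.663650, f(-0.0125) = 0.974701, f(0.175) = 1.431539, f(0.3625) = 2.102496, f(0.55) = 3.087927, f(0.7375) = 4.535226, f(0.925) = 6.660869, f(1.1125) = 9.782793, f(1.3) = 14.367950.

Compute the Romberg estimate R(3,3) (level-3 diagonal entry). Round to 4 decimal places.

6.6850

R(0,0) (trapezoid, 1 panel, h=1.5000): 11.273700
R(1,0) (trapezoid, 2 panels, h=0.7500): 7.952795
R(2,0) (trapezoid, 4 panels, h=0.3750): 7.011051
R(3,0) (trapezoid, 8 panels, h=0.1875): 6.767128
R(1,1) = 7.952795 + (7.952795 − 11.273700)/3 = 6.845827
R(2,1) = 7.011051 + (7.011051 − 7.952795)/3 = 6.697136
R(3,1) = 6.767128 + (6.767128 − 7.011051)/3 = 6.685820
R(2,2) = 6.697136 + (6.697136 − 6.845827)/15 = 6.687223
R(3,2) = 6.685820 + (6.685820 − 6.697136)/15 = 6.685066
R(3,3) = 6.685066 + (6.685066 − 6.687223)/63 = 6.685032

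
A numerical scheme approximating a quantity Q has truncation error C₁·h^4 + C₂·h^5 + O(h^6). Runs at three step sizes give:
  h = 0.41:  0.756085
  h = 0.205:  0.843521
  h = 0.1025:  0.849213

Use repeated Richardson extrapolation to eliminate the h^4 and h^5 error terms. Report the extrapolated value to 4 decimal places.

First eliminate the h^4 term (factor 2^4 = 16):
  B₁ = (16·0.843521 − 0.756085)/15 = 0.849350
  B₂ = (16·0.849213 − 0.843521)/15 = 0.849592
Then eliminate the h^5 term (factor 2^5 = 32):
  (32·0.849592 − 0.849350)/31 = 0.849600

0.8496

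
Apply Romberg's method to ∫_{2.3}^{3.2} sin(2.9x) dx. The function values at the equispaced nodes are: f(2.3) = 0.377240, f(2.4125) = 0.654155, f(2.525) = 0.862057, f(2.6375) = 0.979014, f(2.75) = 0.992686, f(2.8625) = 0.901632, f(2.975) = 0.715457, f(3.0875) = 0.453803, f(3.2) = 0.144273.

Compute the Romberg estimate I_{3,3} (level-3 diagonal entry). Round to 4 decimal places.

I_{0,0} (trapezoid, 1 panel, h=0.9000): 0.234681
I_{1,0} (trapezoid, 2 panels, h=0.4500): 0.564049
I_{2,0} (trapezoid, 4 panels, h=0.2250): 0.636965
I_{3,0} (trapezoid, 8 panels, h=0.1125): 0.654701
I_{1,1} = 0.564049 + (0.564049 − 0.234681)/3 = 0.673838
I_{2,1} = 0.636965 + (0.636965 − 0.564049)/3 = 0.661270
I_{3,1} = 0.654701 + (0.654701 − 0.636965)/3 = 0.660613
I_{2,2} = 0.661270 + (0.661270 − 0.673838)/15 = 0.660432
I_{3,2} = 0.660613 + (0.660613 − 0.661270)/15 = 0.660569
I_{3,3} = 0.660569 + (0.660569 − 0.660432)/63 = 0.660571

0.6606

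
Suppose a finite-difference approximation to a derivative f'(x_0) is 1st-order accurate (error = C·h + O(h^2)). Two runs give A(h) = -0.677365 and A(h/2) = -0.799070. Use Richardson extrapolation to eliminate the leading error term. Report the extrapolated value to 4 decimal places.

-0.9208

The leading error scales as h; refining by a factor of 2 reduces it by 2^1 = 2.
Extrapolated value = (2·A(h/2) − A(h)) / (2 − 1)
= (2·(-0.799070) − (-0.677365)) / 1
= -0.920775 / 1 = -0.920775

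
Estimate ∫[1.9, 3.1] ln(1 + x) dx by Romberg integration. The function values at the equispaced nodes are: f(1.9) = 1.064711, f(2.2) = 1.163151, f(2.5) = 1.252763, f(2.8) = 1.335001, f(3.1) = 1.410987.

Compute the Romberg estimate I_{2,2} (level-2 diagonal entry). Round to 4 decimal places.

I_{0,0} (trapezoid, 1 panel, h=1.2000): 1.485419
I_{1,0} (trapezoid, 2 panels, h=0.6000): 1.494367
I_{2,0} (trapezoid, 4 panels, h=0.3000): 1.496629
I_{1,1} = 1.494367 + (1.494367 − 1.485419)/3 = 1.497350
I_{2,1} = 1.496629 + (1.496629 − 1.494367)/3 = 1.497383
I_{2,2} = 1.497383 + (1.497383 − 1.497350)/15 = 1.497385

1.4974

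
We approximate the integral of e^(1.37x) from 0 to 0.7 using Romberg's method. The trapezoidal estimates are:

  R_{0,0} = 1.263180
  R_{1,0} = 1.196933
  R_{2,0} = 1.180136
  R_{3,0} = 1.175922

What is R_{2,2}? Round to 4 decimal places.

Richardson extrapolation on the trapezoidal column (denominator 4−1=3):
R_{1,1} = 1.196933 + (1.196933 − 1.263180)/3 = 1.174851
R_{2,1} = 1.180136 + (1.180136 − 1.196933)/3 = 1.174537
R_{2,2} = 1.174537 + (1.174537 − 1.174851)/15 = 1.174516
(Column j=1 coincides with Simpson's rule on the same nodes.)

1.1745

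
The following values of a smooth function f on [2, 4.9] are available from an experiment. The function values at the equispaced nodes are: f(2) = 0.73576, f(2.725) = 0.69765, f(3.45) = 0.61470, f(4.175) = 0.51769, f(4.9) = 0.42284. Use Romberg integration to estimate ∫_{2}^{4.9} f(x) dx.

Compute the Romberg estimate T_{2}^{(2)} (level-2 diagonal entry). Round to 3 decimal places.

T_{0}^{(0)} (trapezoid, 1 panel, h=2.9000): 1.67997
T_{1}^{(0)} (trapezoid, 2 panels, h=1.4500): 1.73130
T_{2}^{(0)} (trapezoid, 4 panels, h=0.7250): 1.74677
T_{1}^{(1)} = 1.73130 + (1.73130 − 1.67997)/3 = 1.74841
T_{2}^{(1)} = 1.74677 + (1.74677 − 1.73130)/3 = 1.75193
T_{2}^{(2)} = 1.75193 + (1.75193 − 1.74841)/15 = 1.75216

1.752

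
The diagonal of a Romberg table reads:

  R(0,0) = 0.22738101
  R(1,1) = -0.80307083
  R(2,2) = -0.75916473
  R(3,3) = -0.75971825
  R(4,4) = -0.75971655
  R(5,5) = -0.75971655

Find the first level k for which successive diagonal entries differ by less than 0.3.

k = 2

|R(1,1) − R(0,0)| = 1.03045184 ≥ 0.3
|R(2,2) − R(1,1)| = 0.04390610 < 0.3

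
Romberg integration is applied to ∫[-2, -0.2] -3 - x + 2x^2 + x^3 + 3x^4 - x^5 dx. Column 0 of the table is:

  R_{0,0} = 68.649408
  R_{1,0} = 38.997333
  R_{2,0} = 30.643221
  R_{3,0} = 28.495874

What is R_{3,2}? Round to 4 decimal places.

Richardson extrapolation on the trapezoidal column (denominator 4−1=3):
R_{2,1} = 30.643221 + (30.643221 − 38.997333)/3 = 27.858517
R_{3,1} = 28.495874 + (28.495874 − 30.643221)/3 = 27.780092
R_{3,2} = (16·27.780092 − 27.858517) / 15 = 27.774864

27.7749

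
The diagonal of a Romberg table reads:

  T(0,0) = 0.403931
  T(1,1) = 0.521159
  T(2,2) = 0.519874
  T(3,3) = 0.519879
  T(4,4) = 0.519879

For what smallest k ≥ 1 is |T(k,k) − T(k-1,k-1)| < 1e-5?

k = 3

|T(1,1) − T(0,0)| = 0.117228 ≥ 1e-5
|T(2,2) − T(1,1)| = 0.001285 ≥ 1e-5
|T(3,3) − T(2,2)| = 0.000005 < 1e-5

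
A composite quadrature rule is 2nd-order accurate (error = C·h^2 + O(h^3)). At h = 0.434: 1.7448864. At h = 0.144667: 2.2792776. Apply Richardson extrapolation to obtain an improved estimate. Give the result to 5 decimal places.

2.34608

The leading error scales as h^2; refining by a factor of 3 reduces it by 3^2 = 9.
Extrapolated value = (9·A(h/3) − A(h)) / (9 − 1)
= (9·2.2792776 − 1.7448864) / 8
= 18.7686120 / 8 = 2.3460765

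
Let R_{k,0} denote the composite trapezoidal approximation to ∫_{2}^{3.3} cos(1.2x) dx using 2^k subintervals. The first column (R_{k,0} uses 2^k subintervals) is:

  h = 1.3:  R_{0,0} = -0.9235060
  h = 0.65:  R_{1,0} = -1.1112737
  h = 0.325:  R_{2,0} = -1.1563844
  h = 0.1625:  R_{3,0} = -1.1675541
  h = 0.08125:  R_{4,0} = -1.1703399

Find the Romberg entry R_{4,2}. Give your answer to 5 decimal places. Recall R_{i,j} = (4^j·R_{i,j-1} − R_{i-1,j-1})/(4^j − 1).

R_{3,1} = -1.1675541 + (-1.1675541 − (-1.1563844))/3 = -1.1712773
R_{4,1} = (4·(-1.1703399) − (-1.1675541)) / 3 = -1.1712685
R_{4,2} = -1.1712685 + (-1.1712685 − (-1.1712773))/15 = -1.1712679
(Column j=1 coincides with Simpson's rule on the same nodes.)

-1.17127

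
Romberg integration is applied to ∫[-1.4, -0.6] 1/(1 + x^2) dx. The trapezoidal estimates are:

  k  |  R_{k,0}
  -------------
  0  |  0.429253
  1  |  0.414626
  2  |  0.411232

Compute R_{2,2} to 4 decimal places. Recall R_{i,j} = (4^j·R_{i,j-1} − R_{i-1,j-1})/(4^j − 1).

0.4101

Richardson extrapolation on the trapezoidal column (denominator 4−1=3):
R_{1,1} = 0.414626 + (0.414626 − 0.429253)/3 = 0.409750
R_{2,1} = 0.411232 + (0.411232 − 0.414626)/3 = 0.410101
R_{2,2} = 0.410101 + (0.410101 − 0.409750)/15 = 0.410124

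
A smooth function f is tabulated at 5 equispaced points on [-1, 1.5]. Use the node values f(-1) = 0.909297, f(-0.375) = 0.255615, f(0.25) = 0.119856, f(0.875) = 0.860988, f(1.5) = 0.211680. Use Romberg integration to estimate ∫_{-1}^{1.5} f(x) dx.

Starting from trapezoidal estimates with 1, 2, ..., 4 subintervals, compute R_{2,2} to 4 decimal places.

R_{0,0} (trapezoid, 1 panel, h=2.5000): 1.401221
R_{1,0} (trapezoid, 2 panels, h=1.2500): 0.850431
R_{2,0} (trapezoid, 4 panels, h=0.6250): 1.123092
R_{1,1} = 0.850431 + (0.850431 − 1.401221)/3 = 0.666834
R_{2,1} = 1.123092 + (1.123092 − 0.850431)/3 = 1.213979
R_{2,2} = 1.213979 + (1.213979 − 0.666834)/15 = 1.250455

1.2505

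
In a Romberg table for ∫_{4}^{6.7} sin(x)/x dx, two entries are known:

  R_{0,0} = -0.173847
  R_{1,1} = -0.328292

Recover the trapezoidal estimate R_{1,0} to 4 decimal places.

From R_{1,1} = (4·R_{1,0} − R_{0,0})/3, solve for R_{1,0}:
4·R_{1,0} = 3·(-0.328292) + (-0.173847) = -1.158723
R_{1,0} = -0.289681

-0.2897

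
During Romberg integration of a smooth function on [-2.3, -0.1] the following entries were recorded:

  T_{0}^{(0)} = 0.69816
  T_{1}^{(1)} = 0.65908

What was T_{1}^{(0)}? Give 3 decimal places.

0.669

From T_{1}^{(1)} = (4·T_{1}^{(0)} − T_{0}^{(0)})/3, solve for T_{1}^{(0)}:
4·T_{1}^{(0)} = 3·0.65908 + 0.69816 = 2.67540
T_{1}^{(0)} = 0.66885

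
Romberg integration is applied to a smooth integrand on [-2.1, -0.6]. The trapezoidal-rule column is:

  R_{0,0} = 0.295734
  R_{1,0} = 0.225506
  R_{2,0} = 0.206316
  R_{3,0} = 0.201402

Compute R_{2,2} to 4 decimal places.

0.1998

Richardson extrapolation on the trapezoidal column (denominator 4−1=3):
R_{1,1} = (4·0.225506 − 0.295734) / 3 = 0.202097
R_{2,1} = (4·0.206316 − 0.225506) / 3 = 0.199919
R_{2,2} = (16·0.199919 − 0.202097) / 15 = 0.199774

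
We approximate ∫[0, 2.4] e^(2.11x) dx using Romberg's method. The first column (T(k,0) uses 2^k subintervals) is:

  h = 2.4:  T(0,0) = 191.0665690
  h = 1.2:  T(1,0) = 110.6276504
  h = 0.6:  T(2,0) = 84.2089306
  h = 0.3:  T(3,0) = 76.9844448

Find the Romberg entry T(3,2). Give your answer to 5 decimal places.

74.52119

T(2,1) = 84.2089306 + (84.2089306 − 110.6276504)/3 = 75.4026907
T(3,1) = (4·76.9844448 − 84.2089306) / 3 = 74.5762829
T(3,2) = 74.5762829 + (74.5762829 − 75.4026907)/15 = 74.5211890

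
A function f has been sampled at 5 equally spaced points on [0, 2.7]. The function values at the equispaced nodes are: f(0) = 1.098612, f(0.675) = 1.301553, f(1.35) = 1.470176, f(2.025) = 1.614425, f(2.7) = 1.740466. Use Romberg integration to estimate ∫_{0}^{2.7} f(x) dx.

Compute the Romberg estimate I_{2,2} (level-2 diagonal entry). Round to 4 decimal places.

3.9248

I_{0,0} (trapezoid, 1 panel, h=2.7000): 3.832755
I_{1,0} (trapezoid, 2 panels, h=1.3500): 3.901115
I_{2,0} (trapezoid, 4 panels, h=0.6750): 3.918843
I_{1,1} = 3.901115 + (3.901115 − 3.832755)/3 = 3.923902
I_{2,1} = 3.918843 + (3.918843 − 3.901115)/3 = 3.924752
I_{2,2} = 3.924752 + (3.924752 − 3.923902)/15 = 3.924809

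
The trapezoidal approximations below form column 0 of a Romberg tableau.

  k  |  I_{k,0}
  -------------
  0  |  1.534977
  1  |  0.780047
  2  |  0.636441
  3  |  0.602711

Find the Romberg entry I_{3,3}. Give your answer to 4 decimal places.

I_{1,1} = 0.780047 + (0.780047 − 1.534977)/3 = 0.528404
I_{2,1} = 0.636441 + (0.636441 − 0.780047)/3 = 0.588572
I_{3,1} = (4·0.602711 − 0.636441) / 3 = 0.591468
I_{2,2} = (16·0.588572 − 0.528404) / 15 = 0.592583
I_{3,2} = 0.591468 + (0.591468 − 0.588572)/15 = 0.591661
I_{3,3} = (64·0.591661 − 0.592583) / 63 = 0.591646

0.5916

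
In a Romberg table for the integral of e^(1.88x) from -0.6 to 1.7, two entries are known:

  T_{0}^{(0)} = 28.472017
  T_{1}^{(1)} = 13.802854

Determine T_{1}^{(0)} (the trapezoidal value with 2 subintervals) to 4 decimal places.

From T_{1}^{(1)} = (4·T_{1}^{(0)} − T_{0}^{(0)})/3, solve for T_{1}^{(0)}:
4·T_{1}^{(0)} = 3·13.802854 + 28.472017 = 69.880579
T_{1}^{(0)} = 17.470145

17.4701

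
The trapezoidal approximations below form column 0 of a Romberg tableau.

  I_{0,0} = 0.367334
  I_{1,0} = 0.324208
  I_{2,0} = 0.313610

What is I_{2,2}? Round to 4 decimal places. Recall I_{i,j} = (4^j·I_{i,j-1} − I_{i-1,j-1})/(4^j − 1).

Richardson extrapolation on the trapezoidal column (denominator 4−1=3):
I_{1,1} = 0.324208 + (0.324208 − 0.367334)/3 = 0.309833
I_{2,1} = 0.313610 + (0.313610 − 0.324208)/3 = 0.310077
I_{2,2} = (16·0.310077 − 0.309833) / 15 = 0.310093
(Column j=1 coincides with Simpson's rule on the same nodes.)

0.3101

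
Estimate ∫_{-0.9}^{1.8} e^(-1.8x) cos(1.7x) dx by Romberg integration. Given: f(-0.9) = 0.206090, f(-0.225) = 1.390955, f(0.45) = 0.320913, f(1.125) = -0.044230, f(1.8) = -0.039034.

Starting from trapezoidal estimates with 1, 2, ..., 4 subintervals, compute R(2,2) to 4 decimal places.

R(0,0) (trapezoid, 1 panel, h=2.7000): 0.225526
R(1,0) (trapezoid, 2 panels, h=1.3500): 0.545995
R(2,0) (trapezoid, 4 panels, h=0.6750): 1.182037
R(1,1) = 0.545995 + (0.545995 − 0.225526)/3 = 0.652818
R(2,1) = 1.182037 + (1.182037 − 0.545995)/3 = 1.394051
R(2,2) = 1.394051 + (1.394051 − 0.652818)/15 = 1.443467

1.4435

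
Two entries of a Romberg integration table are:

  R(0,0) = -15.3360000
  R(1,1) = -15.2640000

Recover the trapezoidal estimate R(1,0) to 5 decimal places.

-15.28200

From R(1,1) = (4·R(1,0) − R(0,0))/3, solve for R(1,0):
4·R(1,0) = 3·(-15.2640000) + (-15.3360000) = -61.1280000
R(1,0) = -15.2820000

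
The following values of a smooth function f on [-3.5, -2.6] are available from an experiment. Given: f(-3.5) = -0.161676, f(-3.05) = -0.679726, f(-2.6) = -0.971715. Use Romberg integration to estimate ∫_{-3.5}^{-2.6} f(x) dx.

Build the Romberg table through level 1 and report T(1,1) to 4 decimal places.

T(0,0) (trapezoid, 1 panel, h=0.9000): -0.510026
T(1,0) (trapezoid, 2 panels, h=0.4500): -0.560890
T(1,1) = -0.560890 + (-0.560890 − (-0.510026))/3 = -0.577845

-0.5778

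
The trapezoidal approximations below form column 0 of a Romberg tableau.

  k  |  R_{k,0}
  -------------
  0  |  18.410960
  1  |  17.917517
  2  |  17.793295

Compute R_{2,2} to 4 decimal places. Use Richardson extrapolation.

17.7518

R_{1,1} = 17.917517 + (17.917517 − 18.410960)/3 = 17.753036
R_{2,1} = 17.793295 + (17.793295 − 17.917517)/3 = 17.751888
R_{2,2} = 17.751888 + (17.751888 − 17.753036)/15 = 17.751811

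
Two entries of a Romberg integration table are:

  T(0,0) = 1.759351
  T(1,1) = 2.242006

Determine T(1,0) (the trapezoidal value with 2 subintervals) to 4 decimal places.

2.1213

From T(1,1) = (4·T(1,0) − T(0,0))/3, solve for T(1,0):
4·T(1,0) = 3·2.242006 + 1.759351 = 8.485369
T(1,0) = 2.121342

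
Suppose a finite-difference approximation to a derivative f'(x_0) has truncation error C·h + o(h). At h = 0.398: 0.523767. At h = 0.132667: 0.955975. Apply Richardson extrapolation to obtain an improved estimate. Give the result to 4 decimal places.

Extrapolated value = (3·A(h/3) − A(h)) / (3 − 1)
= (3·0.955975 − 0.523767) / 2
= 2.344158 / 2 = 1.172079

1.1721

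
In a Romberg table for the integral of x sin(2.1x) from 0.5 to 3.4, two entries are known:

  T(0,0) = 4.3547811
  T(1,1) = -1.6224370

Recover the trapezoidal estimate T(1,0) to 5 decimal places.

-0.12813

From T(1,1) = (4·T(1,0) − T(0,0))/3, solve for T(1,0):
4·T(1,0) = 3·(-1.6224370) + 4.3547811 = -0.5125299
T(1,0) = -0.1281325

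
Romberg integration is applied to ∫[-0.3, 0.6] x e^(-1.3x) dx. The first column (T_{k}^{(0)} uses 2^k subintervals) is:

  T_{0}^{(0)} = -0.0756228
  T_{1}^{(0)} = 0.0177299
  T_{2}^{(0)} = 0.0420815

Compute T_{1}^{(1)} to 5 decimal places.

0.04885

T_{1}^{(1)} = 0.0177299 + (0.0177299 − (-0.0756228))/3 = 0.0488475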